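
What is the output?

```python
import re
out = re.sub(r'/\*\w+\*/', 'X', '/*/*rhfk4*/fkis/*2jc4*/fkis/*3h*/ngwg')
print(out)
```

Matches: at [2:11] → '/*rhfk4*/'; at [15:23] → '/*2jc4*/'; at [27:33] → '/*3h*/'.
Every occurrence is swapped for 'X'.

/*XfkisXfkisXngwg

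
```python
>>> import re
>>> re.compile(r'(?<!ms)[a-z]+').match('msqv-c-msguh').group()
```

Because the assertion is negative and zero-width, positions next to the forbidden text are skipped.
`re.match` only tries the pattern at the start of the string.
The match spans [0:4] → 'msqv'.

'msqv'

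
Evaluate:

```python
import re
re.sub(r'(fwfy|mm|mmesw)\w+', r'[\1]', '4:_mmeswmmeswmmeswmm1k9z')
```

'4:_[mm]'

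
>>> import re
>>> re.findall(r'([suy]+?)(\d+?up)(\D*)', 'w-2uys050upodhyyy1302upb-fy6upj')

[('uys', '050up', 'odhyyy'), ('y', '6up', 'j')]

Pattern: one or more of one of [suy] (lazy) (captured); then one or more of a digit (lazy), then the literal 'up' (captured); then zero or more of a non-digit (captured).
Scanning left to right: at [3:17] match 'uys050upodhyyy', groups = ('uys', '050up', 'odhyyy'); at [26:31] match 'y6upj', groups = ('y', '6up', 'j').
Multiple groups make `findall` return tuples — one 3-tuple for each match.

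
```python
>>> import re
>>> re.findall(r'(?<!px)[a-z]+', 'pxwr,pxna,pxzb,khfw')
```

['pxwr', 'pxna', 'pxzb', 'khfw']

The negative lookahead/lookbehind blocks any match where the forbidden context is present.
Walking the string: at [0:4] → 'pxwr'; at [5:9] → 'pxna'; at [10:14] → 'pxzb'; at [15:19] → 'khfw'.
With no groups in the pattern, `findall` gives back each whole match — 4 here.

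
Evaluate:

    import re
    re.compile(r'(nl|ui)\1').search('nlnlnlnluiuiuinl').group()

'nlnl'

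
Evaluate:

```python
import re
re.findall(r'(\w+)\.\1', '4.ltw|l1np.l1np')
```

The backreference `\1` re-matches whatever the first group consumed, character for character.
Matches: at [6:15] match 'l1np.l1np', group 1 = 'l1np'.
One capturing group, so `findall` returns just the captured substring from the one match — 1 in all.

['l1np']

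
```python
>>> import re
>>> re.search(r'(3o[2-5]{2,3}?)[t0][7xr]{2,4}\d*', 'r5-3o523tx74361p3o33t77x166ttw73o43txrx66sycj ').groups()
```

('3o523',)

The match spans [3:15] → '3o523tx74361'.
Captured: group 1 = '3o523'.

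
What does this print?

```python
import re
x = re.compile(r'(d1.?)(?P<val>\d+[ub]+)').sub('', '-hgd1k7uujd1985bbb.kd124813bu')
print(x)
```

-hgj.k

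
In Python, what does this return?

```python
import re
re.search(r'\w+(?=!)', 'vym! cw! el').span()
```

(0, 3)

Because the assertion is zero-width, the text it checks is not consumed and won't appear in the result.
Unlike `match`, `search` isn't anchored — it looks for the pattern anywhere in the string.
The match spans [0:3] → 'vym'.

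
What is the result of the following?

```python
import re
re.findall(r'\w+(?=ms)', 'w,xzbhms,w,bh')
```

['xzbh']

Lookahead/lookbehind check context without consuming it, so the matched span excludes the asserted characters.
With no groups in the pattern, `findall` gives back each whole match — 1 here.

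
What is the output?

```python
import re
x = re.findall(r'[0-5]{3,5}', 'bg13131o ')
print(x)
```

This matches 3 to 5 of a character in [0-5].
Walking the string: at [2:7] → '13131'.
No capturing groups, so `findall` returns the 1 full match string.

['13131']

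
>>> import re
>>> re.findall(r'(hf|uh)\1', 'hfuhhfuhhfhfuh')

['hf']

`\1` has to match the exact text group 1 already captured.
`findall` collects group 1 from the one match (1 total).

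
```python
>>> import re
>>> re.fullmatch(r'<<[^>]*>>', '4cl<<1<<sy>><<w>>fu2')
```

None

`fullmatch` succeeds only if the pattern covers the string from start to end.
Here the string isn't matched end-to-end, so the call returns None.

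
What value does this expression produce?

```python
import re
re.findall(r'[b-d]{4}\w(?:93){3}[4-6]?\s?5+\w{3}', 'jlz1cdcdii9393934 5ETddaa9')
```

No capturing groups, so `findall` returns the 0 full match strings.
Nothing in the string satisfies the pattern, so the list is empty.

[]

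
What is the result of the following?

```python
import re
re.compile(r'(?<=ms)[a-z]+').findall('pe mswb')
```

Because the assertion is zero-width, the text it checks is not consumed and won't appear in the result.
Scanning left to right: at [5:7] → 'wb'.
Since nothing is captured, `findall` lists the 1 matched substring directly.

['wb']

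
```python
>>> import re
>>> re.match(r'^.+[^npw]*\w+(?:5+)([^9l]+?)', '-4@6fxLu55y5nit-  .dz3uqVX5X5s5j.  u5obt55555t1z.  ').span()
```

`re.match` only tries the pattern at the start of the string.
The match spans [0:46] → '-4@6fxLu55y5nit-  .dz3uqVX5X5s5j.  u5obt55555t'.

(0, 46)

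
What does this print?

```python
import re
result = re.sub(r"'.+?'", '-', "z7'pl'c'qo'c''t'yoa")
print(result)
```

The `?` after the quantifier makes it lazy — it takes as little as possible before letting the rest of the pattern try.
Matches: at [2:6] → "'pl'"; at [7:11] → "'qo'"; at [12:16] → "''t'".
Every occurrence is swapped for '-'.

z7-c-c-yoa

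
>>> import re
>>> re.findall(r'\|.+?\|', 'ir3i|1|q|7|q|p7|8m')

['|1|', '|7|', '|p7|']

No capturing groups, so `findall` returns the 3 full match strings.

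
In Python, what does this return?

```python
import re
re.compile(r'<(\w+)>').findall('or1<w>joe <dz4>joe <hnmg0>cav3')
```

['w', 'dz4', 'hnmg0']

Because there's exactly one group, `findall` drops the full match and keeps group 1 from each hit.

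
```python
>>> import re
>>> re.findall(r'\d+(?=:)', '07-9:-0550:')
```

['9', '0550']

Because the assertion is zero-width, the text it checks is not consumed and won't appear in the result.
Walking the string: at [3:4] → '9'; at [6:10] → '0550'.
No capturing groups, so `findall` returns the 2 full match strings.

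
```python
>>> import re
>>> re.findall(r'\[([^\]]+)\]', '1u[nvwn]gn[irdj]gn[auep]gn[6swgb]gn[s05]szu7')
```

Matches: at [2:8] match '[nvwn]', group 1 = 'nvwn'; at [10:16] match '[irdj]', group 1 = 'irdj'; at [18:24] match '[auep]', group 1 = 'auep'; at [26:33] match '[6swgb]', group 1 = '6swgb'; at [35:40] match '[s05]', group 1 = 's05'.
With a single group, `findall` returns only what that group captured — 5 items.

['nvwn', 'irdj', 'auep', '6swgb', 's05']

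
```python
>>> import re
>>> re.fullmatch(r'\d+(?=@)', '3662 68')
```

None

Because the assertion is zero-width, the text it checks is not consumed and won't appear in the result.
`re.fullmatch` is like wrapping the pattern in `^…$` (in single-line mode).
Here the string isn't matched end-to-end, so the call returns None.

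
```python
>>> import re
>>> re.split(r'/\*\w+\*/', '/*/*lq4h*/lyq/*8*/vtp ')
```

['/*', 'lyq', 'vtp ']

Matches to split on: at [2:10] → '/*lq4h*/'; at [13:18] → '/*8*/'.
The string is cut at each match, leaving 3 pieces.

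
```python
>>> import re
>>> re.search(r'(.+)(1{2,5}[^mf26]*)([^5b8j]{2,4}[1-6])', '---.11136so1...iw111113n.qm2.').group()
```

The pattern matches one or more of any character (captured); then 2 to 5 of a literal '1', then zero or more of any character except [mf26] (captured); then 2 to 4 of any character except [5b8j], then a character in [1-6] (captured).
`search` walks the string left to right and returns the first match it finds.
The match spans [0:28] → '---.11136so1...iw111113n.qm2'.
Captured: group 1 = '---.11136so1...iw111', group 2 = '113n.', group 3 = 'qm2'.

'---.11136so1...iw111113n.qm2'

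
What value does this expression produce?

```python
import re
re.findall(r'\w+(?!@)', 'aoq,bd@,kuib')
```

['aoq', 'b', 'kuib']

Because the assertion is negative and zero-width, positions next to the forbidden text are skipped.
Since nothing is captured, `findall` lists the 3 matched substrings directly.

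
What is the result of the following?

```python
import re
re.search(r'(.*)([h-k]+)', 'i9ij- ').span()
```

(0, 4)

The pattern matches zero or more of any character (captured); then one or more of a character in [h-k] (captured).
The match spans [0:4] → 'i9ij'.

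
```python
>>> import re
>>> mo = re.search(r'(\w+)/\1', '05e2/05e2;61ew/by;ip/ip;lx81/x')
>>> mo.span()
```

(0, 9)

`\1` is not a pattern — it's the concrete string captured by group 1, re-applied verbatim.
`re.search` scans for the first position where the pattern succeeds.
The match spans [0:9] → '05e2/05e2'.
Captured: group 1 = '05e2'.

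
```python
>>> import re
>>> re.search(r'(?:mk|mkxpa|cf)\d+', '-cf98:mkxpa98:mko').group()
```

Unlike `match`, `search` isn't anchored — it looks for the pattern anywhere in the string.
The match spans [1:5] → 'cf98'.

'cf98'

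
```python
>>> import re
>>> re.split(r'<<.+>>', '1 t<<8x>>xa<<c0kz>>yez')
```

`split` removes every match and returns the 2 fragments in between.

['1 t', 'yez']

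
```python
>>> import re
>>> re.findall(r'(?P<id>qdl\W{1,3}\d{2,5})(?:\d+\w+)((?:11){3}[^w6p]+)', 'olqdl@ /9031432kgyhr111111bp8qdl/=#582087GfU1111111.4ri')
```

The pattern matches the literal 'qdl', then 1 to 3 of a non-word character, then 2 to 5 of a digit (captured as 'id'); then one or more of a digit, then one or more of a word character (non-capturing group); then the literal '11' repeated 3 times, then one or more of any character except [w6p] (captured).
Matches: at [2:27] match 'qdl@ /9031432kgyhr111111b', groups = ('qdl@ /90314', '111111b'); at [29:55] match 'qdl/=#582087GfU1111111.4ri', groups = ('qdl/=#58208', '111111.4ri').
2 groups means each result is a tuple of 2 captured strings — 2 here.

[('qdl@ /90314', '111111b'), ('qdl/=#58208', '111111.4ri')]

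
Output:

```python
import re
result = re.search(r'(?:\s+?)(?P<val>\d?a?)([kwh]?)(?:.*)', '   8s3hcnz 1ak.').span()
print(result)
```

Pattern: one or more of whitespace (lazy) (non-capturing group); then optionally a digit, then optionally the literal 'a' (captured as 'val'); then optionally one of [kwh] (captured); then zero or more of any character (non-capturing group).
`search` walks the string left to right and returns the first match it finds.
The match spans [0:15] → '   8s3hcnz 1ak.'.
Captured: group 1 = '', group 2 = ''.

(0, 15)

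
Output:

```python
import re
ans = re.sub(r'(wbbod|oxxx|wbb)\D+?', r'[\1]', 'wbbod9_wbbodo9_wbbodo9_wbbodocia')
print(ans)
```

The regex engine tests alternatives in the order written; an earlier branch that matches wins even if a later one would match more.
Matches: at [0:4] → 'wbbo'; at [7:13] → 'wbbodo'; at [15:21] → 'wbbodo'; at [23:29] → 'wbbodo'.
The replacement refers to a captured group, so each match is rewritten using its own captured text.

[wbb]d9_[wbbod]9_[wbbod]9_[wbbod]cia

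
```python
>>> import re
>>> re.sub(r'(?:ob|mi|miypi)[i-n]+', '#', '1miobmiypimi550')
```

Matches: at [3:7] → 'obmi'.
Every occurrence is swapped for '#'.

'1mi#ypimi550'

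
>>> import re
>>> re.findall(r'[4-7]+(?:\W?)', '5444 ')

['5444 ']

`findall` yields the raw match text (1 of them) because the pattern has no groups.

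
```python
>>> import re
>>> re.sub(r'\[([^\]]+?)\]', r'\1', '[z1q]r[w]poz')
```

The replacement refers to a captured group, so each match is rewritten using its own captured text.

'z1qrwpoz'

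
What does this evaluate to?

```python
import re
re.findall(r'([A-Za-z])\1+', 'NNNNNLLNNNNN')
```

The backreference `\1` re-matches whatever the first group consumed, character for character.
Scanning left to right: at [0:5] match 'NNNNN', group 1 = 'N'; at [5:7] match 'LL', group 1 = 'L'; at [7:12] match 'NNNNN', group 1 = 'N'.
Because there's exactly one group, `findall` drops the full match and keeps group 1 from each hit.

['N', 'L', 'N']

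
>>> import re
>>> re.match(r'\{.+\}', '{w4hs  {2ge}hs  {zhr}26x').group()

'{w4hs  {2ge}hs  {zhr}'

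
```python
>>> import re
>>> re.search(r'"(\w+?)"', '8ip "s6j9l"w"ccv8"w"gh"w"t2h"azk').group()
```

`re.search` tries every starting position until one works.
The match spans [4:11] → '"s6j9l"'.
Captured: group 1 = 's6j9l'.

'"s6j9l"'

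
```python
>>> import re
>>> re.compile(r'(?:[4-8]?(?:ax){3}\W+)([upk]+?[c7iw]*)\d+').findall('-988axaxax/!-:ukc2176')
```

['ukc']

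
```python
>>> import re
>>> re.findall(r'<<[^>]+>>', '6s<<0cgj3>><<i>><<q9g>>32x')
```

Scanning left to right: at [2:11] → '<<0cgj3>>'; at [11:16] → '<<i>>'; at [16:23] → '<<q9g>>'.
`findall` yields the raw match text (3 of them) because the pattern has no groups.

['<<0cgj3>>', '<<i>>', '<<q9g>>']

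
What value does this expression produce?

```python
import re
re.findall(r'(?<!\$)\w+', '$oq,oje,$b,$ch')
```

['q', 'oje', 'h']

`(?!…)`/`(?<!…)` only lets a position through if the neighbouring text does NOT match; no characters are consumed.
Scanning left to right: at [2:3] → 'q'; at [4:7] → 'oje'; at [13:14] → 'h'.
`findall` yields the raw match text (3 of them) because the pattern has no groups.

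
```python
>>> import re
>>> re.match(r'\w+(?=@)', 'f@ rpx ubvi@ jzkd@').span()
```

The lookaround is zero-width — it requires the adjacent text to match without consuming it, so the asserted text isn't part of the match.
With `match`, the pattern is implicitly anchored at the beginning.
The match spans [0:1] → 'f'.

(0, 1)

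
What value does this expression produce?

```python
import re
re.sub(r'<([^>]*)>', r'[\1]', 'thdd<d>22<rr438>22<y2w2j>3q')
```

Matches: at [4:7] → '<d>'; at [9:16] → '<rr438>'; at [18:25] → '<y2w2j>'.
Each match is replaced using the text its own group 1 captured.

'thdd[d]22[rr438]22[y2w2j]3q'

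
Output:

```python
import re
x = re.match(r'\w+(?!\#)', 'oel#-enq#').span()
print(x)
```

(0, 2)

`(?!…)`/`(?<!…)` only lets a position through if the neighbouring text does NOT match; no characters are consumed.
`re.match` won't scan ahead — the pattern has to work from the very first character.
The match spans [0:2] → 'oe'.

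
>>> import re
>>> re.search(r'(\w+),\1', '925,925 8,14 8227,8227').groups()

('925',)

A backreference is literal: `\1` must see the identical characters the first group matched.
`re.search` scans for the first position where the pattern succeeds.
The match spans [0:7] → '925,925'.
Captured: group 1 = '925'.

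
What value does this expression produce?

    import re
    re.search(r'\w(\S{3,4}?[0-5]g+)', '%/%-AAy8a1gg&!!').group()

'AAy8a1gg'

The match spans [4:12] → 'AAy8a1gg'.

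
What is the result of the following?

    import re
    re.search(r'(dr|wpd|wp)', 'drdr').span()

(0, 2)

The match spans [0:2] → 'dr'.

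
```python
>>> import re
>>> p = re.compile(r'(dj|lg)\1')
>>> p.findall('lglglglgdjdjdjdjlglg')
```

['lg', 'lg', 'dj', 'dj', 'lg']

`\1` has to match the exact text group 1 already captured.
Matches: at [0:4] match 'lglg', group 1 = 'lg'; at [4:8] match 'lglg', group 1 = 'lg'; at [8:12] match 'djdj', group 1 = 'dj'; at [12:16] match 'djdj', group 1 = 'dj'; at [16:20] match 'lglg', group 1 = 'lg'.
Because there's exactly one group, `findall` drops the full match and keeps group 1 from each hit.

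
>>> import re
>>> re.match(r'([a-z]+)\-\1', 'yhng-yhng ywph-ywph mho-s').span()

(0, 9)

A backreference is literal: `\1` must see the identical characters the first group matched.
With `match`, the pattern is implicitly anchored at the beginning.
The match spans [0:9] → 'yhng-yhng'.
Captured: group 1 = 'yhng'.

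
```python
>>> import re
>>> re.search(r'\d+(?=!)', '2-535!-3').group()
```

The `(?=…)`/`(?<=…)` assertion just peeks at neighbouring text; it doesn't advance the match position.
The match spans [2:5] → '535'.

'535'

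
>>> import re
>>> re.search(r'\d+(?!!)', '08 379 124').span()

The negative lookahead/lookbehind blocks any match where the forbidden context is present.
Unlike `match`, `search` isn't anchored — it looks for the pattern anywhere in the string.
The match spans [0:2] → '08'.

(0, 2)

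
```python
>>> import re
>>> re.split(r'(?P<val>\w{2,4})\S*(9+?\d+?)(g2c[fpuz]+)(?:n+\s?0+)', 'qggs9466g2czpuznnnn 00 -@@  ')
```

['', 'qggs', '9466', 'g2czpuz', ' -@@  ']

Pattern: 2 to 4 of a word character (captured as 'val'); then zero or more of a non-whitespace character; then one or more of a literal '9' (lazy), then one or more of a digit (lazy) (captured); then the literal 'g2c', then one or more of one of [fpuz] (captured); then one or more of a literal 'n', then optionally whitespace, then one or more of a literal '0' (non-capturing group).
Matches to split on: at [0:22] → 'qggs9466g2czpuznnnn 00'.
Because the pattern has a capturing group, `split` also inserts each captured text between the pieces.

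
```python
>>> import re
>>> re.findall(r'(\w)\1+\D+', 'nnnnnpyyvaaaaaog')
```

['n']

`\1` is not a pattern — it's the concrete string captured by group 1, re-applied verbatim.
Because there's exactly one group, `findall` drops the full match and keeps group 1 from the one hit.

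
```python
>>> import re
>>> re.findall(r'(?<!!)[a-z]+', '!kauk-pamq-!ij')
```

['auk', 'pamq', 'j']

Because the assertion is negative and zero-width, positions next to the forbidden text are skipped.
Walking the string: at [2:5] → 'auk'; at [6:10] → 'pamq'; at [13:14] → 'j'.
No capturing groups, so `findall` returns the 3 full match strings.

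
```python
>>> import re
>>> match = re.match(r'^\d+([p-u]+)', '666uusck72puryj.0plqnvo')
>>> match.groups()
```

('uus',)

The match spans [0:6] → '666uus'.
Captured: group 1 = 'uus'.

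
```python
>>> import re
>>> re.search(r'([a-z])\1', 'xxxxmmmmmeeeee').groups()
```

('x',)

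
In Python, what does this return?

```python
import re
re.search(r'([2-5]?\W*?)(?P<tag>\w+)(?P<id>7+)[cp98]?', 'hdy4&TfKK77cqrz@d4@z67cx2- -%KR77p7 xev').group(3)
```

This matches optionally a character in [2-5], then zero or more of a non-word character (lazy) (captured); then one or more of a word character (captured as 'tag'); then one or more of a literal '7' (captured as 'id'); then optionally one of [cp98].
Unlike `match`, `search` isn't anchored — it looks for the pattern anywhere in the string.
The match spans [3:12] → '4&TfKK77c'.
Captured: group 1 = '4&', group 2 = 'TfKK7', group 3 = '7'.

'7'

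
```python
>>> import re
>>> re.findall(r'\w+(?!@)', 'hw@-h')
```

['h', 'h']

The negative lookaround is zero-width — it rules out positions where the adjacent text would match, without consuming anything.
Walking the string: at [0:1] → 'h'; at [4:5] → 'h'.
No capturing groups, so `findall` returns the 2 full match strings.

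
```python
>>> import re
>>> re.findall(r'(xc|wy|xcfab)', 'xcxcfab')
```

['xc', 'xc']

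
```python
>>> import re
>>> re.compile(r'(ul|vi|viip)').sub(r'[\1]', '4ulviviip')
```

'4[ul][vi][vi]ip'

The regex engine tests alternatives in the order written; an earlier branch that matches wins even if a later one would match more.
Matches: at [1:3] → 'ul'; at [3:5] → 'vi'; at [5:7] → 'vi'.
`\1` in the replacement pulls in group 1's text for each match.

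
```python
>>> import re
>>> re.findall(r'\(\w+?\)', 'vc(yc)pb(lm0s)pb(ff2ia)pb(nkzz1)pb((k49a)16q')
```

Scanning left to right: at [2:6] → '(yc)'; at [8:14] → '(lm0s)'; at [16:23] → '(ff2ia)'; at [25:32] → '(nkzz1)'; at [35:41] → '(k49a)'.
`findall` yields the raw match text (5 of them) because the pattern has no groups.

['(yc)', '(lm0s)', '(ff2ia)', '(nkzz1)', '(k49a)']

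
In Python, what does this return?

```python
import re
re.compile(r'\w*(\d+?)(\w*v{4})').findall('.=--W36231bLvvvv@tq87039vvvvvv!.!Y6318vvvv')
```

[('1', 'bLvvvv'), ('9', 'vvvvvv'), ('8', 'vvvv')]

This matches zero or more of a word character; then one or more of a digit (lazy) (captured); then zero or more of a word character, then exactly 4 of a literal 'v' (captured).
Matches: at [4:16] match 'W36231bLvvvv', groups = ('1', 'bLvvvv'); at [17:30] match 'tq87039vvvvvv', groups = ('9', 'vvvvvv'); at [33:42] match 'Y6318vvvv', groups = ('8', 'vvvv').
2 groups means each result is a tuple of 2 captured strings — 3 here.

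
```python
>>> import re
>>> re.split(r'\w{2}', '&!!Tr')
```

This matches exactly 2 of a word character.
Matches to split on: at [3:5] → 'Tr'.
Splitting on the pattern gives 2 pieces.

['&!!', '']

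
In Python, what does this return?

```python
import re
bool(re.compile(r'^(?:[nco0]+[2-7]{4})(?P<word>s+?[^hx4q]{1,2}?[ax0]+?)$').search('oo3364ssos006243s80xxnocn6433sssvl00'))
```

False

The pattern matches anchored at the start of the string; then one or more of one of [nco0], then exactly 4 of a character in [2-7] (non-capturing group); then one or more of the literal 's' (lazy), then 1 to 2 of any character except [hx4q] (lazy), then one or more of one of [ax0] (lazy) (captured as 'word'); then anchored at the end.
Here the pattern never matches, so the call returns None, and `bool(None)` is False.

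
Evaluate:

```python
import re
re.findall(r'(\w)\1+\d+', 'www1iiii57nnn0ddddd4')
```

`\1` has to match the exact text group 1 already captured.
`findall` collects group 1 from each match (4 total).

['w', 'i', 'n', 'd']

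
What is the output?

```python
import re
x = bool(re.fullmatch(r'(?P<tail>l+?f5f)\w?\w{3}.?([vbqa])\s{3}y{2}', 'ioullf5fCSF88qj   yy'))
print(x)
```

Pattern: one or more of the literal 'l' (lazy), then the literal 'f5f' (captured as 'tail'); then optionally a word character, then exactly 3 of a word character, then optionally any character; then one of [vbqa] (captured); then exactly 3 of whitespace, then exactly 2 of a literal 'y'.
`fullmatch` succeeds only if the pattern covers the string from start to end.
Here the string isn't matched end-to-end, so the call returns None, and `bool(None)` is False.

False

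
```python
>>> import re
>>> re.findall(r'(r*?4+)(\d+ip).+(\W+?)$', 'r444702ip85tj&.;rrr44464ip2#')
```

[('r444', '702ip', '#')]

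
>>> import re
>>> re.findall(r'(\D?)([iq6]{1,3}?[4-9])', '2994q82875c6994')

The pattern matches optionally a non-digit (captured); then 1 to 3 of one of [iq6] (lazy), then a character in [4-9] (captured).
2 groups means each result is a tuple of 2 captured strings — 2 here.

[('', 'q8'), ('c', '69')]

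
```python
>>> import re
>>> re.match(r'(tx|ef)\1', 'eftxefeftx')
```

None

With `match`, the pattern is implicitly anchored at the beginning.
Here the pattern fails at index 0, so the call returns None.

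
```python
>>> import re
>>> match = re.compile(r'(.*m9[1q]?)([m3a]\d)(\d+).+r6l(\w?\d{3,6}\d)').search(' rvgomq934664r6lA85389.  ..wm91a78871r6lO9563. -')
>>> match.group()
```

' rvgomq934664r6lA85389.  ..wm91a78871r6lO9563'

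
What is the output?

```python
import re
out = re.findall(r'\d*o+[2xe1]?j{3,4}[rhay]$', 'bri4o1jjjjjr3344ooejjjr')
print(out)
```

The pattern matches zero or more of a digit, then one or more of a literal 'o'; then optionally one of [2xe1], then 3 to 4 of a literal 'j', then one of [rhay]; then anchored at the end.
With no groups in the pattern, `findall` gives back each whole match — 1 here.

['3344ooejjjr']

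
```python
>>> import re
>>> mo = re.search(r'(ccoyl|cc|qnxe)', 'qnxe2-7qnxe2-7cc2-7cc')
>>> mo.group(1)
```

`re.search` scans for the first position where the pattern succeeds.
The match spans [0:4] → 'qnxe'.
Captured: group 1 = 'qnxe'.

'qnxe'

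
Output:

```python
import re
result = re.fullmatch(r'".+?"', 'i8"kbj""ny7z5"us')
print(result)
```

For `fullmatch`, every character of the input must be accounted for by the pattern.
Here there's no way to consume every character, so the call returns None.

None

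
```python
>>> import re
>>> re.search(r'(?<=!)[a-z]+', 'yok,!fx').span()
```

(5, 7)

The `(?=…)`/`(?<=…)` assertion just peeks at neighbouring text; it doesn't advance the match position.
The match spans [5:7] → 'fx'.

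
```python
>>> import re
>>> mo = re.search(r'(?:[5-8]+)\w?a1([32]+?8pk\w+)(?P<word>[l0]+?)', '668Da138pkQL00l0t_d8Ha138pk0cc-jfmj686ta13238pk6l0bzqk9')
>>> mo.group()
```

'668Da138pkQL00l0t_d8Ha138pk0'

The match spans [0:28] → '668Da138pkQL00l0t_d8Ha138pk0'.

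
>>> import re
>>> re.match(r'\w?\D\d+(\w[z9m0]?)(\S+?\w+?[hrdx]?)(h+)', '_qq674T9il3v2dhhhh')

None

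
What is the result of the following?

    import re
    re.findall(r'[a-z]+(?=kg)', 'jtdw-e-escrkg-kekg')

The positive lookaround only admits positions where the adjacent text matches; those characters stay outside the span.
With no groups in the pattern, `findall` gives back each whole match — 2 here.

['escr', 'ke']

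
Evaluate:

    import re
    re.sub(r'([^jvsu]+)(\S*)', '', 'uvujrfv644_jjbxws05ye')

Pattern: one or more of any character except [jvsu] (captured); then zero or more of a non-whitespace character (captured).
Matches: at [4:21] → 'rfv644_jjbxws05ye'.
Each match is replaced by ''.

'uvuj'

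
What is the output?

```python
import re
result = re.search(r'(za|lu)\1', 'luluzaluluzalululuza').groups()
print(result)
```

The backreference `\1` re-matches whatever the first group consumed, character for character.
`search` walks the string left to right and returns the first match it finds.
The match spans [0:4] → 'lulu'.
Captured: group 1 = 'lu'.

('lu',)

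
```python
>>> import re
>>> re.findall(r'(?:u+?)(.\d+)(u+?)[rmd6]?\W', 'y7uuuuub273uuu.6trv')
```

Multiple groups make `findall` return tuples — one 2-tuple for the one match.

[('b273', 'uuu')]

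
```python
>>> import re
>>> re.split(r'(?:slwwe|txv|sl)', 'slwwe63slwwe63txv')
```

The regex engine tests alternatives in the order written; an earlier branch that matches wins even if a later one would match more.
Matches to split on: at [0:5] → 'slwwe'; at [7:12] → 'slwwe'; at [14:17] → 'txv'.
Each match becomes a cut point; 4 segments remain.

['', '63', '63', '']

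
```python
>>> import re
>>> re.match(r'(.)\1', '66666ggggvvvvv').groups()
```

After group 1 captures some text, `\1` only succeeds where that same text appears again.
`match` is anchored at position 0; if the pattern doesn't fit there, it returns None.
The match spans [0:2] → '66'.
Captured: group 1 = '6'.

('6',)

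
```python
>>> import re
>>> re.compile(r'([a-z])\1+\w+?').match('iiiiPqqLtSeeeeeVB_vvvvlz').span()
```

(0, 5)

`re.match` won't scan ahead — the pattern has to work from the very first character.
The match spans [0:5] → 'iiiiP'.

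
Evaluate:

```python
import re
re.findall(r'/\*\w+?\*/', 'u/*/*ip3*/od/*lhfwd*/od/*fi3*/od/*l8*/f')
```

Since nothing is captured, `findall` lists the 4 matched substrings directly.

['/*ip3*/', '/*lhfwd*/', '/*fi3*/', '/*l8*/']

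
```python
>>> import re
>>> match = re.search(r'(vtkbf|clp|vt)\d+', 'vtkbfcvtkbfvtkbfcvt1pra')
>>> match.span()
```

(17, 20)

`re.search` tries every starting position until one works.
The match spans [17:20] → 'vt1'.
Captured: group 1 = 'vt'.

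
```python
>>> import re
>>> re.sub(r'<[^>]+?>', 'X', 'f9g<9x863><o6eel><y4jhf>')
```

'f9gXXX'

Matches: at [3:10] → '<9x863>'; at [10:17] → '<o6eel>'; at [17:24] → '<y4jhf>'.
`sub` substitutes 'X' at each match site.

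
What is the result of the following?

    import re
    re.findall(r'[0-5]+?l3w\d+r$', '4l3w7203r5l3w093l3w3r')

['3l3w3r']

Since nothing is captured, `findall` lists the 1 matched substring directly.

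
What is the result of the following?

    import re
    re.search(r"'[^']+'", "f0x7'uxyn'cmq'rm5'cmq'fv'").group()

The match spans [4:10] → "'uxyn'".

"'uxyn'"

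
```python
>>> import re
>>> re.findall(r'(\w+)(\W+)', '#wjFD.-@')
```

[('wjFD', '.-@')]

Pattern: one or more of a word character (captured); then one or more of a non-word character (captured).
Walking the string: at [1:8] match 'wjFD.-@', groups = ('wjFD', '.-@').
With 2 capturing groups, `findall` returns a 2-tuple per match.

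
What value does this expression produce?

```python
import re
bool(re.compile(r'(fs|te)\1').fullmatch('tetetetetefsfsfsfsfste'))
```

False

For `fullmatch`, every character of the input must be accounted for by the pattern.
Here the pattern can't cover the whole string, so the call returns None, and `bool(None)` is False.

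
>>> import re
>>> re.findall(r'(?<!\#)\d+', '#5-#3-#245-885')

Because the assertion is negative and zero-width, positions next to the forbidden text are skipped.
`findall` yields the raw match text (2 of them) because the pattern has no groups.

['45', '885']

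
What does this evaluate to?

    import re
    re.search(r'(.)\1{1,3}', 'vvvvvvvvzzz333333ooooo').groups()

`\1` is not a pattern — it's the concrete string captured by group 1, re-applied verbatim.
`re.search` scans for the first position where the pattern succeeds.
The match spans [0:4] → 'vvvv'.
Captured: group 1 = 'v'.

('v',)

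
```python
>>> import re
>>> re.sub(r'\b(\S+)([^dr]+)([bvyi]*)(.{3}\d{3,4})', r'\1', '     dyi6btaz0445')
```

'     dyi6b'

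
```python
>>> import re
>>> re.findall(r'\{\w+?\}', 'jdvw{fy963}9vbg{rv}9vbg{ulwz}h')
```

['{fy963}', '{rv}', '{ulwz}']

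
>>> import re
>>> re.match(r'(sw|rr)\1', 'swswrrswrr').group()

`\1` is not a pattern — it's the concrete string captured by group 1, re-applied verbatim.
`match` is anchored at position 0; if the pattern doesn't fit there, it returns None.
The match spans [0:4] → 'swsw'.
Captured: group 1 = 'sw'.

'swsw'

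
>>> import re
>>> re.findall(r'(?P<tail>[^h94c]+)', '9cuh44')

The pattern matches one or more of any character except [h94c] (captured as 'tail').
Scanning left to right: at [2:3] match 'u', group 1 = 'u'.
`findall` collects group 1 from the one match (1 total).

['u']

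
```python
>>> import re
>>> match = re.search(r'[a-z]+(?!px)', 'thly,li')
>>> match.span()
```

(0, 4)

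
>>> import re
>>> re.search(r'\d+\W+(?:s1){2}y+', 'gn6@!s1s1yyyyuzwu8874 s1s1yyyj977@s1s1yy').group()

'6@!s1s1yyyy'

Pattern: one or more of a digit, then one or more of a non-word character; then the literal 's1' repeated 2 times, then one or more of a literal 'y'.
`search` walks the string left to right and returns the first match it finds.
The match spans [2:13] → '6@!s1s1yyyy'.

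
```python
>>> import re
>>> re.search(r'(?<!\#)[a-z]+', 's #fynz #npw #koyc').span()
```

(0, 1)

A negative assertion filters positions out without eating any characters.
The match spans [0:1] → 's'.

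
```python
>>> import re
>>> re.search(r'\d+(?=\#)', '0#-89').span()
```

(0, 1)

Lookahead/lookbehind check context without consuming it, so the matched span excludes the asserted characters.
`re.search` scans for the first position where the pattern succeeds.
The match spans [0:1] → '0'.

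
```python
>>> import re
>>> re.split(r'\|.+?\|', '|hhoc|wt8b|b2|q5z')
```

['', 'wt8b', 'q5z']

With the lazy modifier that quantifier settles for the fewest repetitions that let the rest of the pattern succeed (the atoms after it are unaffected and can still be greedy).
Splitting on the pattern gives 3 pieces.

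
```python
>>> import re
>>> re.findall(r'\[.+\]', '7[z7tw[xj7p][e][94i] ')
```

['[z7tw[xj7p][e][94i]']

With no groups in the pattern, `findall` gives back each whole match — 1 here.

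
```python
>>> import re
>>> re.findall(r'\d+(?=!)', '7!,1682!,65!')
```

['7', '1682', '65']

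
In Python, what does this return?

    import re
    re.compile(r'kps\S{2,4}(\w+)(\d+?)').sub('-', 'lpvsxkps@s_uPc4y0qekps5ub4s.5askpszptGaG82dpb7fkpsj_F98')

`sub` substitutes '-' at each match site.

'lpvsx-s.5as-'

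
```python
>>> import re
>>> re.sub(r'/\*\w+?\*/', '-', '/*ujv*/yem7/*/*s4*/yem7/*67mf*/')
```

Matches: at [0:7] → '/*ujv*/'; at [13:19] → '/*s4*/'; at [23:31] → '/*67mf*/'.
Each match is replaced by '-'.

'-yem7/*-yem7-'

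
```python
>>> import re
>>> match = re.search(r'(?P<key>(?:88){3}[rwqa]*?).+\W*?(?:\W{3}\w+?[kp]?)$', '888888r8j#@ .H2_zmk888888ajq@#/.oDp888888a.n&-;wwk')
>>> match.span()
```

(0, 50)

Pattern: the literal '88' repeated 3 times, then zero or more of one of [rwqa] (lazy) (captured as 'key'); then one or more of any character, then zero or more of a non-word character (lazy); then exactly 3 of a non-word character, then one or more of a word character (lazy), then optionally one of [kp] (non-capturing group); then anchored at the end.
`search` walks the string left to right and returns the first match it finds.
The match spans [0:50] → '888888r8j#@ .H2_zmk888888ajq@#/.oDp888888a.n&-;wwk'.
Captured: group 1 = '888888'.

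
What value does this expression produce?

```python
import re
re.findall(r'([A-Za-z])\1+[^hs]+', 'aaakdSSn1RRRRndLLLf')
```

After group 1 captures some text, `\1` only succeeds where that same text appears again.
Because there's exactly one group, `findall` drops the full match and keeps group 1 from the one hit.

['a']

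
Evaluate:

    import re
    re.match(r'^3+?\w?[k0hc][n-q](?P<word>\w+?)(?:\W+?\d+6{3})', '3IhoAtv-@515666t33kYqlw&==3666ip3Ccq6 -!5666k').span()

The pattern matches anchored at the start of the string; then one or more of a literal '3' (lazy), then optionally a word character; then one of [k0hc], then a character in [n-q]; then one or more of a word character (lazy) (captured as 'word'); then one or more of a non-word character (lazy), then one or more of a digit, then exactly 3 of a literal '6' (non-capturing group).
`re.match` only tries the pattern at the start of the string.
The match spans [0:15] → '3IhoAtv-@515666'.
Captured: group 1 = 'Atv'.

(0, 15)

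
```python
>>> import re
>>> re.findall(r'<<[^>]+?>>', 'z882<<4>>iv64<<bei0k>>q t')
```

['<<4>>', '<<bei0k>>']

Scanning left to right: at [4:9] → '<<4>>'; at [13:22] → '<<bei0k>>'.
With no groups in the pattern, `findall` gives back each whole match — 2 here.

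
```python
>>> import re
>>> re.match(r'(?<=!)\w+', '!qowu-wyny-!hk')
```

None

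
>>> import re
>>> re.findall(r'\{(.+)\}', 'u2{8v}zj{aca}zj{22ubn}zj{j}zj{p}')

Walking the string: at [2:32] match '{8v}zj{aca}zj{22ubn}zj{j}zj{p}', group 1 = '8v}zj{aca}zj{22ubn}zj{j}zj{p'.
`findall` collects group 1 from the one match (1 total).

['8v}zj{aca}zj{22ubn}zj{j}zj{p']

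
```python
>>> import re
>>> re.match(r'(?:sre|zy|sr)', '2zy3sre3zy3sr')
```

None

`match` is anchored at position 0; if the pattern doesn't fit there, it returns None.
Here the string doesn't start with a match, so the call returns None.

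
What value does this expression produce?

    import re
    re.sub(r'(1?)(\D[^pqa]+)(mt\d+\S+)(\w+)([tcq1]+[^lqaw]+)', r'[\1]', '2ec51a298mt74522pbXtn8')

'2ec5[1]'

The pattern matches optionally a literal '1' (captured); then a non-digit, then one or more of any character except [pqa] (captured); then the literal 'mt', then one or more of a digit, then one or more of a non-whitespace character (captured); then one or more of a word character (captured); then one or more of one of [tcq1], then one or more of any character except [lqaw] (captured).
Matches: at [4:22] → '1a298mt74522pbXtn8'.
Each match is replaced using the text its own group 1 captured.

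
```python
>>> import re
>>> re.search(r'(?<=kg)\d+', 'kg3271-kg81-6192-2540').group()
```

'3271'

The lookaround is zero-width — it requires the adjacent text to match without consuming it, so the asserted text isn't part of the match.
The match spans [2:6] → '3271'.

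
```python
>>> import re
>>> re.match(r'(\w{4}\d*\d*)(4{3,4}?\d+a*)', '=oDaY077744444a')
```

None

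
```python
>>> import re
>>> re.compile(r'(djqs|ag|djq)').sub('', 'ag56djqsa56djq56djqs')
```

Branches in `(...|...)` are attempted left-to-right; the first branch that allows the whole pattern to succeed is taken.
Each match is replaced by ''.

'56a5656'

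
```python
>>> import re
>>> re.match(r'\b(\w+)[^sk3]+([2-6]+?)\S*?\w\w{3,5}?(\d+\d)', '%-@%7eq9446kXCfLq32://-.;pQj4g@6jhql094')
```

None

`match` is anchored at position 0; if the pattern doesn't fit there, it returns None.
Here the string doesn't start with a match, so the call returns None.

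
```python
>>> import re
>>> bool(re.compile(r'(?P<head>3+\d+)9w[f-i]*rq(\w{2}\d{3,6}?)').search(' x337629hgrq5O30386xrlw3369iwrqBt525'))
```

False

The pattern matches one or more of the literal '3', then one or more of a digit (captured as 'head'); then the literal '9w', then zero or more of a character in [f-i], then the literal 'rq'; then exactly 2 of a word character, then 3 to 6 of a digit (lazy) (captured).
`re.search` tries every starting position until one works.
Here the pattern never matches, so the call returns None, and `bool(None)` is False.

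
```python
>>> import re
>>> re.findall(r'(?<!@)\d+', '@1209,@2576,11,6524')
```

['209', '576', '11', '6524']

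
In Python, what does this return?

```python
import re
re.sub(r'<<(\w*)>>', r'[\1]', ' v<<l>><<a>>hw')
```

' v[l][a]hw'

Each match is replaced using the text its own group 1 captured.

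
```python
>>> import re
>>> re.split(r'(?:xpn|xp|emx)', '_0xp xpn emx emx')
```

['_0', ' ', ' ', ' ', '']

Alternation tries branches left to right and keeps the first one that lets the overall match succeed at that position.
Each match becomes a cut point; 5 segments remain.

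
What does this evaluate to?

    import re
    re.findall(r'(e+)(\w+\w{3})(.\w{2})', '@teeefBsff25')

The pattern matches one or more of a literal 'e' (captured); then one or more of a word character, then exactly 3 of a word character (captured); then any character, then exactly 2 of a word character (captured).
Matches: at [2:12] match 'eeefBsff25', groups = ('eee', 'fBsf', 'f25').
`findall` packs the 3 group values into a tuple for every match.

[('eee', 'fBsf', 'f25')]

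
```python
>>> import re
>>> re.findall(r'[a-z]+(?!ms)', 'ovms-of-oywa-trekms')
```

The negative lookahead/lookbehind blocks any match where the forbidden context is present.
With no groups in the pattern, `findall` gives back each whole match — 4 here.

['ovms', 'of', 'oywa', 'trekms']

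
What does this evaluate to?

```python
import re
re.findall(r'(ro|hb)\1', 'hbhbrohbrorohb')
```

`\1` has to match the exact text group 1 already captured.
Walking the string: at [0:4] match 'hbhb', group 1 = 'hb'; at [8:12] match 'roro', group 1 = 'ro'.
With a single group, `findall` returns only what that group captured — 2 items.

['hb', 'ro']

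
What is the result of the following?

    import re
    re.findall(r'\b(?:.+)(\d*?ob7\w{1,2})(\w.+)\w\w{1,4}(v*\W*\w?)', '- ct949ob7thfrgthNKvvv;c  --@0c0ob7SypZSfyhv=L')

Pattern: a word boundary (`\b`, zero-width); then one or more of any character (non-capturing group); then zero or more of a digit (lazy), then the literal 'ob7', then 1 to 2 of a word character (captured); then a word character, then one or more of any character (captured); then a word character, then 1 to 4 of a word character; then zero or more of a literal 'v', then zero or more of a non-word character, then optionally a word character (captured).
`findall` packs the 3 group values into a tuple for every match.

[('ob7Sy', 'pZSfy', '=L')]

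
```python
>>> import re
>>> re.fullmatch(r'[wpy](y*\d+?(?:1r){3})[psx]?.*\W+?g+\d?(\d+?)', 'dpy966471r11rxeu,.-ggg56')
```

None

This matches one of [wpy]; then zero or more of a literal 'y', then one or more of a digit (lazy), then the literal '1r' repeated 3 times (captured); then optionally one of [psx], then zero or more of any character, then one or more of a non-word character (lazy); then one or more of the literal 'g', then optionally a digit; then one or more of a digit (lazy) (captured).
For `fullmatch`, every character of the input must be accounted for by the pattern.
Here there's no way to consume every character, so the call returns None.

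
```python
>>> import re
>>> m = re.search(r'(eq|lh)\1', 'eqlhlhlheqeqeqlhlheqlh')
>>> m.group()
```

`\1` is not a pattern — it's the concrete string captured by group 1, re-applied verbatim.
`re.search` tries every starting position until one works.
The match spans [2:6] → 'lhlh'.
Captured: group 1 = 'lh'.

'lhlh'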